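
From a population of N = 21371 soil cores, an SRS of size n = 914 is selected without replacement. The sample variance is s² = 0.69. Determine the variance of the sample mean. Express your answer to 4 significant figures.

7.226 × 10^-4

Under SRS without replacement, Var(ȳ) = (1 − f)·s²/n with f = n/N = 914/21371 = 0.04276824.
Var(ȳ) = (1 − 0.04276824)·0.69/914 = 0.95723176·7.5492341 × 10^-4 = 7.2263667 × 10^-4.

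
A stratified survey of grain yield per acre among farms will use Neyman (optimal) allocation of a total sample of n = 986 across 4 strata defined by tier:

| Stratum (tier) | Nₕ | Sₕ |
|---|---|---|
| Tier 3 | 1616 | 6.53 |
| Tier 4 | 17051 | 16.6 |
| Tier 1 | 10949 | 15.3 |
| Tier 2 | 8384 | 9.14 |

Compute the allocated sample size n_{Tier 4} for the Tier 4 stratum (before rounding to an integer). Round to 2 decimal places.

Neyman allocation: nₕ = n·NₕSₕ / Σⱼ NⱼSⱼ.
Σ NⱼSⱼ = 1616·6.53 + 17051·16.6 + 10949·15.3 + 8384·9.14 = 537748.54.
n_{Tier 4} = 986·17051·16.6 / 537748.54 = 518.99.

518.99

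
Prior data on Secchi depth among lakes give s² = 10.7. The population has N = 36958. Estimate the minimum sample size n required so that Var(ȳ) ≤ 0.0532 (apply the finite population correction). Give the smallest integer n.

Without fpc, n₀ = s²/D = 10.7/0.0532 = 201.1278.
With fpc, (1 − n/N)·s²/n ≤ D requires n ≥ n₀/(1 + n₀/N) = 201.1278/(1 + 201.1278/36958) = 200.0392.
Rounding up, n = 201.

201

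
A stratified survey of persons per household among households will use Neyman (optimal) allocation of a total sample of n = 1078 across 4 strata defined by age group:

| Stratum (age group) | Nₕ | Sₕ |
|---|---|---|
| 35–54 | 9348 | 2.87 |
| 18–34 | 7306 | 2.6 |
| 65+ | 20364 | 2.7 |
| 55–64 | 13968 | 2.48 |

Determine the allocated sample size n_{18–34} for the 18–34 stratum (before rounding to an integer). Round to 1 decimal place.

151.2

Neyman allocation: nₕ = n·NₕSₕ / Σⱼ NⱼSⱼ.
Σ NⱼSⱼ = 9348·2.87 + 7306·2.6 + 20364·2.7 + 13968·2.48 = 135447.8.
n_{18–34} = 1078·7306·2.6 / 135447.8 = 151.2.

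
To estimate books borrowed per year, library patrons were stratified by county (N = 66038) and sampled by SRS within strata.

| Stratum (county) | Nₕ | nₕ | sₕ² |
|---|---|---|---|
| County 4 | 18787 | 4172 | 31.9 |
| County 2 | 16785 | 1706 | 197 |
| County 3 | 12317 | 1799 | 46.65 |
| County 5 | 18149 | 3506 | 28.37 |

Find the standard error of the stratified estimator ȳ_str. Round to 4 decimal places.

0.0919

Var(ȳ_str) = Σₕ Wₕ²(1 − fₕ)sₕ²/nₕ with Wₕ = Nₕ/N, N = 66038.
County 4: Wₕ = 0.28448772; term = 0.28448772²·(1 − 0.22206845)·31.9/4172 = 4.8140968 × 10^-4.
County 2: Wₕ = 0.25417184; term = 0.25417184²·(1 − 0.10163837)·197/1706 = 0.0067018278.
County 3: Wₕ = 0.18651383; term = 0.18651383²·(1 − 0.14605829)·46.65/1799 = 7.7031928 × 10^-4.
County 5: Wₕ = 0.27482661; term = 0.27482661²·(1 − 0.19317869)·28.37/3506 = 4.9310836 × 10^-4.
Sum = 0.0084466651.
SE = √(0.0084466651) = 0.0919.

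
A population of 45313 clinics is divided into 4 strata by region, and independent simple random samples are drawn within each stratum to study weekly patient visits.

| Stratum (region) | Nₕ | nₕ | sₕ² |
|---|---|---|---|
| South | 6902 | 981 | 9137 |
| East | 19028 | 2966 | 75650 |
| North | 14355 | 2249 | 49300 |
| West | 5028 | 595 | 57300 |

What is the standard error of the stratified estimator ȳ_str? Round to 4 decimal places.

Var(ȳ_str) = Σₕ Wₕ²(1 − fₕ)sₕ²/nₕ with Wₕ = Nₕ/N, N = 45313.
South: Wₕ = 0.15231832; term = 0.15231832²·(1 − 0.14213272)·9137/981 = 0.18537835.
East: Wₕ = 0.41992364; term = 0.41992364²·(1 − 0.15587555)·75650/2966 = 3.7965132.
North: Wₕ = 0.31679650; term = 0.31679650²·(1 − 0.15667015)·49300/2249 = 1.8553066.
West: Wₕ = 0.11096153; term = 0.11096153²·(1 − 0.11833731)·57300/595 = 1.0454061.
Sum = 6.8826043.
SE = √(6.8826043) = 2.6235.

2.6235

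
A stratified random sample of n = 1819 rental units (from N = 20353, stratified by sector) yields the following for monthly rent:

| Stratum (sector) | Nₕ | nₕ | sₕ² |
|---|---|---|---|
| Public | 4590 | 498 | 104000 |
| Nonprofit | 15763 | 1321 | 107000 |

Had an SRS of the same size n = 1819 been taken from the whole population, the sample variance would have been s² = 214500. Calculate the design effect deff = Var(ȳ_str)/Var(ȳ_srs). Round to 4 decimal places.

0.5027

Var(ȳ_str) = Σ Wₕ²(1−fₕ)sₕ²/nₕ with Wₕ = Nₕ/20353:
  Public: (4590/20353)²·(1−498/4590)·104000/498 = 9.4688109
  Nonprofit: (15763/20353)²·(1−1321/15763)·107000/1321 = 44.513353
  → Var(ȳ_str) = 53.982164.
Var(ȳ_srs) = (1 − 1819/20353)·214500/1819 = 107.38295.
deff = 53.982164 / 107.38295 = 0.5027.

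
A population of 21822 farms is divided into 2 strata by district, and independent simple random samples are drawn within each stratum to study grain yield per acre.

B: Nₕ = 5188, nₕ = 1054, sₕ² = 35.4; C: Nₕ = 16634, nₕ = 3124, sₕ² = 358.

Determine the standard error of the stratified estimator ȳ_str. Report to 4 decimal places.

Var(ȳ_str) = Σₕ Wₕ²(1 − fₕ)sₕ²/nₕ with Wₕ = Nₕ/N, N = 21822.
B: Wₕ = 0.23774173; term = 0.23774173²·(1 − 0.20316114)·35.4/1054 = 0.0015126693.
C: Wₕ = 0.76225827; term = 0.76225827²·(1 − 0.18780810)·358/3124 = 0.054079784.
Sum = 0.055592453.
SE = √(0.055592453) = 0.2358.

0.2358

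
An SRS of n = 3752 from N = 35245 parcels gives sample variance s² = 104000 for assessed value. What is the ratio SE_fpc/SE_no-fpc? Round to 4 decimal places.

0.9453

f = n/N = 3752/35245 = 0.10645482.
SE_no-fpc = √(s²/n) = 5.2648409; SE_fpc = √((1−f)s²/n) = 4.9767235.
Ratio = √(1−f) = 0.94527519.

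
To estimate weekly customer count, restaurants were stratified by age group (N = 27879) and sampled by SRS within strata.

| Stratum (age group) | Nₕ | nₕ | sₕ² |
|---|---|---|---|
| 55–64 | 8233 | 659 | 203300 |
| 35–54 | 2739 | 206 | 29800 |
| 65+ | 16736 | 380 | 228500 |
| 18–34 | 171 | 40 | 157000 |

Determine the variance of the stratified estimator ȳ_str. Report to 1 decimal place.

Var(ȳ_str) = Σₕ Wₕ²(1 − fₕ)sₕ²/nₕ with Wₕ = Nₕ/N, N = 27879.
55–64: Wₕ = 0.29531188; term = 0.29531188²·(1 − 0.08004373)·203300/659 = 24.75033.
35–54: Wₕ = 0.09824599; term = 0.09824599²·(1 − 0.07520993)·29800/206 = 1.2912843.
65+: Wₕ = 0.60030848; term = 0.60030848²·(1 − 0.02270554)·228500/380 = 211.77612.
18–34: Wₕ = 0.00613365; term = 0.00613365²·(1 − 0.23391813)·157000/40 = 0.11312346.
Sum = 237.93086.

237.9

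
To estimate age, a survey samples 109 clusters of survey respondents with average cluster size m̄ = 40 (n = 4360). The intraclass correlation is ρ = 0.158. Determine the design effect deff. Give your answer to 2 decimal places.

7.16

deff = 1 + (40 − 1)·0.158 = 1 + 6.162 = 7.162.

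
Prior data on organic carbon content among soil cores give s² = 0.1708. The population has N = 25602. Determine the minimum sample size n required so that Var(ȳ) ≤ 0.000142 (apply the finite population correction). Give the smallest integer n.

1149

Without fpc, n₀ = s²/D = 0.1708/0.000142 = 1202.8169.
With fpc, (1 − n/N)·s²/n ≤ D requires n ≥ n₀/(1 + n₀/N) = 1202.8169/(1 + 1202.8169/25602) = 1148.8427.
Rounding up, n = 1149.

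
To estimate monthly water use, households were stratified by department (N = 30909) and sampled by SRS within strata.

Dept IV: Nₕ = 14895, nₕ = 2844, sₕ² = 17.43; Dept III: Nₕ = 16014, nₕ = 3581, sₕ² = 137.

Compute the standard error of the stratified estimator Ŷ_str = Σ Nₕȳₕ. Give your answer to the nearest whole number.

Var(Ŷ_str) = Σₕ Nₕ²(1 − fₕ)sₕ²/nₕ.
Dept IV: 14895²·(1 − 2844/14895)·17.43/2844 = 1.100098 × 10^6.
Dept III: 16014²·(1 − 3581/16014)·137/3581 = 7.6171412 × 10^6.
Sum = 8.7172392 × 10^6.
SE = √(8.7172392 × 10^6) = 2952.

2952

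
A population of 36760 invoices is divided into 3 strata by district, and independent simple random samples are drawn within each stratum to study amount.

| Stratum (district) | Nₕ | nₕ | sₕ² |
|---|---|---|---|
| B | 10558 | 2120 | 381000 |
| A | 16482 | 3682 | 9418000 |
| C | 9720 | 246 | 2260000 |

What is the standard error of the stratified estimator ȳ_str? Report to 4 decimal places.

32.2065

Var(ȳ_str) = Σₕ Wₕ²(1 − fₕ)sₕ²/nₕ with Wₕ = Nₕ/N, N = 36760.
B: Wₕ = 0.28721436; term = 0.28721436²·(1 − 0.20079561)·381000/2120 = 11.848389.
A: Wₕ = 0.44836779; term = 0.44836779²·(1 − 0.22339522)·9418000/3682 = 399.34088.
C: Wₕ = 0.26441785; term = 0.26441785²·(1 − 0.02530864)·2260000/246 = 626.06867.
Sum = 1037.2579.
SE = √(1037.2579) = 32.2065.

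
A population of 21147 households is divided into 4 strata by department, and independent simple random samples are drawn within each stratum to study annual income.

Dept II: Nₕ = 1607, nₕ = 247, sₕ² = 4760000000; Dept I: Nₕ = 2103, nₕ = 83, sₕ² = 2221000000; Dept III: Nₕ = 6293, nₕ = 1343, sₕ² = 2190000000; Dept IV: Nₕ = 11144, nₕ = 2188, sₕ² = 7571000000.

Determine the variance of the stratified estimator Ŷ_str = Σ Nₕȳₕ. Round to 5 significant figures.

5.5194 × 10^14

Var(Ŷ_str) = Σₕ Nₕ²(1 − fₕ)sₕ²/nₕ.
Dept II: 1607²·(1 − 247/1607)·4760000000/247 = 4.2117713 × 10^13.
Dept I: 2103²·(1 − 83/2103)·2221000000/83 = 1.1367399 × 10^14.
Dept III: 6293²·(1 − 1343/6293)·2190000000/1343 = 5.0796178 × 10^13.
Dept IV: 11144²·(1 − 2188/11144)·7571000000/2188 = 3.4535132 × 10^14.
Sum = 5.519392 × 10^14.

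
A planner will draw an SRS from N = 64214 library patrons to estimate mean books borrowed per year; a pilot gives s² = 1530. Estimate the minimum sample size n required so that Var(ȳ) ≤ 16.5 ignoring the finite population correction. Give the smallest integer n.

93

Without fpc, n₀ = s²/D = 1530/16.5 = 92.7273.
Rounding up, n = 93.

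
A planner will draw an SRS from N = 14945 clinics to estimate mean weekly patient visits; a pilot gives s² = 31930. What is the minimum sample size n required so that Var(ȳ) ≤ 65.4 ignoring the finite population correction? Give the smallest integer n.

Without fpc, n₀ = s²/D = 31930/65.4 = 488.2263.
Rounding up, n = 489.

489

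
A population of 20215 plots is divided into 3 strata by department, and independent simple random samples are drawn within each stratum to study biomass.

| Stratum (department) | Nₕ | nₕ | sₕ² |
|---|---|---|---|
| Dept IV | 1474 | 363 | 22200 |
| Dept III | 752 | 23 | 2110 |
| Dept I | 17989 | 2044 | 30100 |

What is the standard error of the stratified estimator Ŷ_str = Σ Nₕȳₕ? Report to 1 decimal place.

66139.1

Var(Ŷ_str) = Σₕ Nₕ²(1 − fₕ)sₕ²/nₕ.
Dept IV: 1474²·(1 − 363/1474)·22200/363 = 1.001516 × 10^8.
Dept III: 752²·(1 − 23/752)·2110/23 = 5.0292125 × 10^7.
Dept I: 17989²·(1 − 2044/17989)·30100/2044 = 4.2239343 × 10^9.
Sum = 4.374378 × 10^9.
SE = √(4.374378 × 10^9) = 66139.1.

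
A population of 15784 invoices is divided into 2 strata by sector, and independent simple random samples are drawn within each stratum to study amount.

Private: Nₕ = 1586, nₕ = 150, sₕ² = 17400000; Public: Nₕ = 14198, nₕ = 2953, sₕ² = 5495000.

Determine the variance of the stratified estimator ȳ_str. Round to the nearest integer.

2253

Var(ȳ_str) = Σₕ Wₕ²(1 − fₕ)sₕ²/nₕ with Wₕ = Nₕ/N, N = 15784.
Private: Wₕ = 0.10048150; term = 0.10048150²·(1 − 0.09457755)·17400000/150 = 1060.4287.
Public: Wₕ = 0.89951850; term = 0.89951850²·(1 − 0.20798704)·5495000/2953 = 1192.4955.
Sum = 2252.9242.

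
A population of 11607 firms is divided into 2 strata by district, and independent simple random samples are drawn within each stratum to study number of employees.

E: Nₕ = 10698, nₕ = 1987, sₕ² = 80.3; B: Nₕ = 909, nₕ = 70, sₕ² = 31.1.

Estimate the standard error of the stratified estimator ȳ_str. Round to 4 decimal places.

0.1746

Var(ȳ_str) = Σₕ Wₕ²(1 − fₕ)sₕ²/nₕ with Wₕ = Nₕ/N, N = 11607.
E: Wₕ = 0.92168519; term = 0.92168519²·(1 − 0.18573565)·80.3/1987 = 0.02795428.
B: Wₕ = 0.07831481; term = 0.07831481²·(1 − 0.07700770)·31.1/70 = 0.0025150593.
Sum = 0.030469339.
SE = √(0.030469339) = 0.1746.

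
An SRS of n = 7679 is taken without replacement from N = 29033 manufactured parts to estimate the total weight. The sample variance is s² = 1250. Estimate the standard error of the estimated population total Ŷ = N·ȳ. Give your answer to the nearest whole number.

Var(Ŷ) = N²·Var(ȳ) = N²·(1 − n/N)·s²/n.
f = 7679/29033 = 0.26449213; Var(ȳ) = 0.73550787·1250/7679 = 0.11972716.
Var(Ŷ) = 29033² · 0.11972716 = 1.0091983 × 10^8.
SE(Ŷ) = √(1.0091983 × 10^8) = 10046.

10046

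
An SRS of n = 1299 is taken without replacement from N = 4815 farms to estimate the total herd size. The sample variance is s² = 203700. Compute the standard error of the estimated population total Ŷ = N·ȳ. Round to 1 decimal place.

51524.5

Var(Ŷ) = N²·Var(ȳ) = N²·(1 − n/N)·s²/n.
f = 1299/4815 = 0.26978193; Var(ȳ) = 0.73021807·203700/1299 = 114.50764.
Var(Ŷ) = 4815² · 114.50764 = 2.6547709 × 10^9.
SE(Ŷ) = √(2.6547709 × 10^9) = 51524.5.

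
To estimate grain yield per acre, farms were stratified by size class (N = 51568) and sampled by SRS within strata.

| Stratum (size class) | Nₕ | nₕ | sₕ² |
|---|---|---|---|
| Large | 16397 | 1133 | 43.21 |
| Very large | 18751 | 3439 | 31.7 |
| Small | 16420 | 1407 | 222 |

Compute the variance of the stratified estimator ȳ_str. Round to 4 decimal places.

0.0192

Var(ȳ_str) = Σₕ Wₕ²(1 − fₕ)sₕ²/nₕ with Wₕ = Nₕ/N, N = 51568.
Large: Wₕ = 0.31796851; term = 0.31796851²·(1 − 0.06909801)·43.21/1133 = 0.0035894386.
Very large: Wₕ = 0.36361697; term = 0.36361697²·(1 − 0.18340355)·31.7/3439 = 9.9522864 × 10^-4.
Small: Wₕ = 0.31841452; term = 0.31841452²·(1 − 0.08568819)·222/1407 = 0.01462645.
Sum = 0.019211117.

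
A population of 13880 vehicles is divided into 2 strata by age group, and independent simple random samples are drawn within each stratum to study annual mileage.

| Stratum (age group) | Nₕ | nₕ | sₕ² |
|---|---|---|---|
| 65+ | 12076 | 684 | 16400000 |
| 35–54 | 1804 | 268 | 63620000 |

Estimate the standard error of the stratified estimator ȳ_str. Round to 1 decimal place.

143.3

Var(ȳ_str) = Σₕ Wₕ²(1 − fₕ)sₕ²/nₕ with Wₕ = Nₕ/N, N = 13880.
65+: Wₕ = 0.87002882; term = 0.87002882²·(1 − 0.05664127)·16400000/684 = 17121.109.
35–54: Wₕ = 0.12997118; term = 0.12997118²·(1 − 0.14855876)·63620000/268 = 3414.3472.
Sum = 20535.456.
SE = √(20535.456) = 143.3.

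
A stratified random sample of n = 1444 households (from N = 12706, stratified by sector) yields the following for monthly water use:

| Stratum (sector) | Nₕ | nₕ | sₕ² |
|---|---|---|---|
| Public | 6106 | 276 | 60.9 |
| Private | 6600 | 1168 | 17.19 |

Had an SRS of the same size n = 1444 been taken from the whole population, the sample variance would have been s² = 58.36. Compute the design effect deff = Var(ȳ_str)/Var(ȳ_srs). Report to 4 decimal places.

Var(ȳ_str) = Σ Wₕ²(1−fₕ)sₕ²/nₕ with Wₕ = Nₕ/12706:
  Public: (6106/12706)²·(1−276/6106)·60.9/276 = 0.048653699
  Private: (6600/12706)²·(1−1168/6600)·17.19/1168 = 0.0032682783
  → Var(ȳ_str) = 0.051921977.
Var(ȳ_srs) = (1 − 1444/12706)·58.36/1444 = 0.035822407.
deff = 0.051921977 / 0.035822407 = 1.4494.

1.4494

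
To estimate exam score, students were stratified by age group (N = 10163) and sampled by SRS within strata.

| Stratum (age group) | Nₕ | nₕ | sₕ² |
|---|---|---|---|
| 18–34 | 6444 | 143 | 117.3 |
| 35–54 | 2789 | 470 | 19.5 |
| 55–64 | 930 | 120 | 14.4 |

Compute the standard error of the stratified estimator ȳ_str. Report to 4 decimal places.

0.5709

Var(ȳ_str) = Σₕ Wₕ²(1 − fₕ)sₕ²/nₕ with Wₕ = Nₕ/N, N = 10163.
18–34: Wₕ = 0.63406474; term = 0.63406474²·(1 − 0.02219119)·117.3/143 = 0.32246541.
35–54: Wₕ = 0.27442684; term = 0.27442684²·(1 − 0.16851918)·19.5/470 = 0.0025980181.
55–64: Wₕ = 0.09150841; term = 0.09150841²·(1 − 0.12903226)·14.4/120 = 8.7519608 × 10^-4.
Sum = 0.32593862.
SE = √(0.32593862) = 0.5709.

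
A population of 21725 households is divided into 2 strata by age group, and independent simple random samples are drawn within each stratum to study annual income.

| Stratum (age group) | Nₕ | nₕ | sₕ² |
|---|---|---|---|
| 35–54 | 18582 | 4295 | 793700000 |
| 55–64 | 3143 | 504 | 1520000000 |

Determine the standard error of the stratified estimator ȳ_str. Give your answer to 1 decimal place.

Var(ȳ_str) = Σₕ Wₕ²(1 − fₕ)sₕ²/nₕ with Wₕ = Nₕ/N, N = 21725.
35–54: Wₕ = 0.85532796; term = 0.85532796²·(1 − 0.23113766)·793700000/4295 = 103945.85.
55–64: Wₕ = 0.14467204; term = 0.14467204²·(1 − 0.16035635)·1520000000/504 = 53000.169.
Sum = 156946.02.
SE = √(156946.02) = 396.2.

396.2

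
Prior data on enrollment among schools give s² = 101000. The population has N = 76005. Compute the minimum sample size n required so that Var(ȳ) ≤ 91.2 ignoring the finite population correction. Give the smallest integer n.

1108

Without fpc, n₀ = s²/D = 101000/91.2 = 1107.4561.
Rounding up, n = 1108.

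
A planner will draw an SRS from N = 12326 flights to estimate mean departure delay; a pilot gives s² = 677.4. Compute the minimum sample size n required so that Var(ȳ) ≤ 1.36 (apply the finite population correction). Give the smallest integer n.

479

Without fpc, n₀ = s²/D = 677.4/1.36 = 498.0882.
With fpc, (1 − n/N)·s²/n ≤ D requires n ≥ n₀/(1 + n₀/N) = 498.0882/(1 + 498.0882/12326) = 478.7424.
Rounding up, n = 479.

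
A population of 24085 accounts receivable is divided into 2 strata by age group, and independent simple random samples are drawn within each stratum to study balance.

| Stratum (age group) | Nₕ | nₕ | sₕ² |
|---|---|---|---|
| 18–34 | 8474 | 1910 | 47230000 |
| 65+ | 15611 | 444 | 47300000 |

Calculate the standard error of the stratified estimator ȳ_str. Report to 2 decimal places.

Var(ȳ_str) = Σₕ Wₕ²(1 − fₕ)sₕ²/nₕ with Wₕ = Nₕ/N, N = 24085.
18–34: Wₕ = 0.35183724; term = 0.35183724²·(1 − 0.22539533)·47230000/1910 = 2371.0915.
65+: Wₕ = 0.64816276; term = 0.64816276²·(1 − 0.02844148)·47300000/444 = 43482.578.
Sum = 45853.67.
SE = √(45853.67) = 214.13.

214.13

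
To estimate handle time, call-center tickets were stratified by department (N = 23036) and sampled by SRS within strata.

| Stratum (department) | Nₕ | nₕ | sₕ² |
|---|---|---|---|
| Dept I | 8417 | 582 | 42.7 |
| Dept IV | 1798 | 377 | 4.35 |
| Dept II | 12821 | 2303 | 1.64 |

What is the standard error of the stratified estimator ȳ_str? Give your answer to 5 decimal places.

0.09672

Var(ȳ_str) = Σₕ Wₕ²(1 − fₕ)sₕ²/nₕ with Wₕ = Nₕ/N, N = 23036.
Dept I: Wₕ = 0.36538462; term = 0.36538462²·(1 − 0.06914578)·42.7/582 = 0.0091177374.
Dept IV: Wₕ = 0.07805175; term = 0.07805175²·(1 − 0.20967742)·4.35/377 = 5.5554281 × 10^-5.
Dept II: Wₕ = 0.55656364; term = 0.55656364²·(1 − 0.17962717)·1.64/2303 = 1.8096344 × 10^-4.
Sum = 0.0093542551.
SE = √(0.0093542551) = 0.09672.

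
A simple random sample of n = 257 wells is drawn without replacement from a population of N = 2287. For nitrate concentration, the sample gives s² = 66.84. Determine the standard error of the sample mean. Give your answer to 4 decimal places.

Under SRS without replacement, Var(ȳ) = (1 − f)·s²/n with f = n/N = 257/2287 = 0.11237429.
Var(ȳ) = (1 − 0.11237429)·66.84/257 = 0.88762571·0.26007782 = 0.23085176.
SE(ȳ) = √(0.23085176) = 0.4805.

0.4805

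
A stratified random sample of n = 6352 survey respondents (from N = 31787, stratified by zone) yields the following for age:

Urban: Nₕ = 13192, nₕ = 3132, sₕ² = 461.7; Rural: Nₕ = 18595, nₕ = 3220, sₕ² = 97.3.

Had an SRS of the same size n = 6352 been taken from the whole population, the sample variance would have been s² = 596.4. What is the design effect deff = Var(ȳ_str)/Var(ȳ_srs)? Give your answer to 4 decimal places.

0.3715

Var(ȳ_str) = Σ Wₕ²(1−fₕ)sₕ²/nₕ with Wₕ = Nₕ/31787:
  Urban: (13192/31787)²·(1−3132/13192)·461.7/3132 = 0.019361886
  Rural: (18595/31787)²·(1−3220/18595)·97.3/3220 = 0.0085500606
  → Var(ȳ_str) = 0.027911947.
Var(ȳ_srs) = (1 − 6352/31787)·596.4/6352 = 0.075129301.
deff = 0.027911947 / 0.075129301 = 0.3715.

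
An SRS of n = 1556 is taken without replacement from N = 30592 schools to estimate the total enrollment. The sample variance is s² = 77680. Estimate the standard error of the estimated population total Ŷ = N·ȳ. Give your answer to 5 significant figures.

Var(Ŷ) = N²·Var(ȳ) = N²·(1 − n/N)·s²/n.
f = 1556/30592 = 0.05086297; Var(ȳ) = 0.94913703·77680/1556 = 47.383653.
Var(Ŷ) = 30592² · 47.383653 = 4.4344961 × 10^10.
SE(Ŷ) = √(4.4344961 × 10^10) = 210580.

210580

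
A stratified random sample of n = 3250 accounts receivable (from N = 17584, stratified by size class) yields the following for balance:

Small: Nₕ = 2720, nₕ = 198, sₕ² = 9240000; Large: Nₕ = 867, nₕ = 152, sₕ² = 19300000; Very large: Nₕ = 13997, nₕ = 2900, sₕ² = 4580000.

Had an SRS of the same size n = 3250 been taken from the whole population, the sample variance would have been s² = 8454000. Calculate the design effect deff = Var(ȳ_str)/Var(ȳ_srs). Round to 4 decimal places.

Var(ȳ_str) = Σ Wₕ²(1−fₕ)sₕ²/nₕ with Wₕ = Nₕ/17584:
  Small: (2720/17584)²·(1−198/2720)·9240000/198 = 1035.3458
  Large: (867/17584)²·(1−152/867)·19300000/152 = 254.56782
  Very large: (13997/17584)²·(1−2900/13997)·4580000/2900 = 793.36434
  → Var(ȳ_str) = 2083.278.
Var(ȳ_srs) = (1 − 3250/17584)·8454000/3250 = 2120.4528.
deff = 2083.278 / 2120.4528 = 0.9825.

0.9825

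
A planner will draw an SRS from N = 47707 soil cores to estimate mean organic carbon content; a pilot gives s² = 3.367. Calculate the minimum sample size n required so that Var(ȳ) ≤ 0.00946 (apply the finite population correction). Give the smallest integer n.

Without fpc, n₀ = s²/D = 3.367/0.00946 = 355.9197.
With fpc, (1 − n/N)·s²/n ≤ D requires n ≥ n₀/(1 + n₀/N) = 355.9197/(1 + 355.9197/47707) = 353.2840.
Rounding up, n = 354.

354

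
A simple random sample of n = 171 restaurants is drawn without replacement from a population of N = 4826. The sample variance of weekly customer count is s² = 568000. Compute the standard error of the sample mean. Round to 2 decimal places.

Under SRS without replacement, Var(ȳ) = (1 − f)·s²/n with f = n/N = 171/4826 = 0.03543307.
Var(ȳ) = (1 − 0.03543307)·568000/171 = 0.96456693·3321.6374 = 3203.9416.
SE(ȳ) = √(3203.9416) = 56.60.

56.60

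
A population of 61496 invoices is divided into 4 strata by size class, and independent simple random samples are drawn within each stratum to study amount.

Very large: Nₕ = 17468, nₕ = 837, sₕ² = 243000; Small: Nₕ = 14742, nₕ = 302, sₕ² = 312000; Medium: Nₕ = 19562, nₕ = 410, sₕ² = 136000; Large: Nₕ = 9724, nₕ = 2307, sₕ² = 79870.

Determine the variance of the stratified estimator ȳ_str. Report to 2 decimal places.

113.98

Var(ȳ_str) = Σₕ Wₕ²(1 − fₕ)sₕ²/nₕ with Wₕ = Nₕ/N, N = 61496.
Very large: Wₕ = 0.28405100; term = 0.28405100²·(1 − 0.04791619)·243000/837 = 22.302247.
Small: Wₕ = 0.23972291; term = 0.23972291²·(1 − 0.02048569)·312000/302 = 58.153722.
Medium: Wₕ = 0.31810199; term = 0.31810199²·(1 − 0.02095900)·136000/410 = 32.8616.
Large: Wₕ = 0.15812411; term = 0.15812411²·(1 − 0.23724805)·79870/2307 = 0.66026091.
Sum = 113.97783.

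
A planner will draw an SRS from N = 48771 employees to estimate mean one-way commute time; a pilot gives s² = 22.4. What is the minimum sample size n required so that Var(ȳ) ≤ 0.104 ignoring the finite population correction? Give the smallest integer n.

216

Without fpc, n₀ = s²/D = 22.4/0.104 = 215.3846.
Rounding up, n = 216.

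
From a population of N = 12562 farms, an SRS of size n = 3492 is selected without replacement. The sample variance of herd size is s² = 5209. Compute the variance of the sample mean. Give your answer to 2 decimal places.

1.08

Under SRS without replacement, Var(ȳ) = (1 − f)·s²/n with f = n/N = 3492/12562 = 0.27798121.
Var(ȳ) = (1 − 0.27798121)·5209/3492 = 0.72201879·1.4916953 = 1.077032.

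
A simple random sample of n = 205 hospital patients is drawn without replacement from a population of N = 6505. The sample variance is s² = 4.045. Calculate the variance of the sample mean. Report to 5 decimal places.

0.01911

Under SRS without replacement, Var(ȳ) = (1 − f)·s²/n with f = n/N = 205/6505 = 0.03151422.
Var(ȳ) = (1 − 0.03151422)·4.045/205 = 0.96848578·0.019731707 = 0.019109878.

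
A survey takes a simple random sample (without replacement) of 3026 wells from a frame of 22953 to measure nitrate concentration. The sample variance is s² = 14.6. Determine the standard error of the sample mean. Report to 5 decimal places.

Under SRS without replacement, Var(ȳ) = (1 − f)·s²/n with f = n/N = 3026/22953 = 0.13183462.
Var(ȳ) = (1 − 0.13183462)·14.6/3026 = 0.86816538·0.0048248513 = 0.0041887689.
SE(ȳ) = √(0.0041887689) = 0.06472.

0.06472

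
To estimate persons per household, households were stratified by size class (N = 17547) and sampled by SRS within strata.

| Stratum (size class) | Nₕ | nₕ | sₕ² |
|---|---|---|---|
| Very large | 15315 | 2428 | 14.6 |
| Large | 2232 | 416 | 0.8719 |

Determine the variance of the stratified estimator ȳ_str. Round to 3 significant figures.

Var(ȳ_str) = Σₕ Wₕ²(1 − fₕ)sₕ²/nₕ with Wₕ = Nₕ/N, N = 17547.
Very large: Wₕ = 0.87279877; term = 0.87279877²·(1 − 0.15853738)·14.6/2428 = 0.0038544929.
Large: Wₕ = 0.12720123; term = 0.12720123²·(1 − 0.18637993)·0.8719/416 = 2.7591647 × 10^-5.
Sum = 0.0038820845.

0.00388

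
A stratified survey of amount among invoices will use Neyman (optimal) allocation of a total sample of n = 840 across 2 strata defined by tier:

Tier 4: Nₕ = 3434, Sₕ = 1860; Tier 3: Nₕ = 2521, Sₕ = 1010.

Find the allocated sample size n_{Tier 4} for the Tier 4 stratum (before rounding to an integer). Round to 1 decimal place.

Neyman allocation: nₕ = n·NₕSₕ / Σⱼ NⱼSⱼ.
Σ NⱼSⱼ = 3434·1860 + 2521·1010 = 8.93345 × 10^6.
n_{Tier 4} = 840·3434·1860 / (8.93345 × 10^6) = 600.6.

600.6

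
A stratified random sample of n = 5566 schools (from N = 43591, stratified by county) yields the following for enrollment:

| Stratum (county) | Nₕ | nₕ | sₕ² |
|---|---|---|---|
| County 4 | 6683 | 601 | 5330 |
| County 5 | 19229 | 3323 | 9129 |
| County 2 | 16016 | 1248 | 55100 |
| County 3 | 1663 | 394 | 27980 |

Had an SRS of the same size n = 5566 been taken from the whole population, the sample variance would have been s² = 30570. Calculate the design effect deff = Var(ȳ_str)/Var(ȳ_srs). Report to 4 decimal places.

Var(ȳ_str) = Σ Wₕ²(1−fₕ)sₕ²/nₕ with Wₕ = Nₕ/43591:
  County 4: (6683/43591)²·(1−601/6683)·5330/601 = 0.1897042
  County 5: (19229/43591)²·(1−3323/19229)·9129/3323 = 0.44219811
  County 2: (16016/43591)²·(1−1248/16016)·55100/1248 = 5.4956503
  County 3: (1663/43591)²·(1−394/1663)·27980/394 = 0.078869974
  → Var(ȳ_str) = 6.2064226.
Var(ȳ_srs) = (1 − 5566/43591)·30570/5566 = 4.790983.
deff = 6.2064226 / 4.790983 = 1.2954.

1.2954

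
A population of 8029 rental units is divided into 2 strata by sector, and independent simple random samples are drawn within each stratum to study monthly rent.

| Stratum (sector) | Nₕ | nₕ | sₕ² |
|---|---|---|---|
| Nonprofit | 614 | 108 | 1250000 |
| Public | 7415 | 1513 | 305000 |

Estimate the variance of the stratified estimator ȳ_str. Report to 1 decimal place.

Var(ȳ_str) = Σₕ Wₕ²(1 − fₕ)sₕ²/nₕ with Wₕ = Nₕ/N, N = 8029.
Nonprofit: Wₕ = 0.07647279; term = 0.07647279²·(1 − 0.17589577)·1250000/108 = 55.780478.
Public: Wₕ = 0.92352721; term = 0.92352721²·(1 − 0.20404585)·305000/1513 = 136.85112.
Sum = 192.6316.

192.6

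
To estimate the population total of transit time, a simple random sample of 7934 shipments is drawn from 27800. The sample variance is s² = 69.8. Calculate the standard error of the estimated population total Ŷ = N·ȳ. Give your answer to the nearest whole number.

2204

Var(Ŷ) = N²·Var(ȳ) = N²·(1 − n/N)·s²/n.
f = 7934/27800 = 0.28539568; Var(ȳ) = 0.71460432·69.8/7934 = 0.0062867887.
Var(Ŷ) = 27800² · 0.0062867887 = 4.8586818 × 10^6.
SE(Ŷ) = √(4.8586818 × 10^6) = 2204.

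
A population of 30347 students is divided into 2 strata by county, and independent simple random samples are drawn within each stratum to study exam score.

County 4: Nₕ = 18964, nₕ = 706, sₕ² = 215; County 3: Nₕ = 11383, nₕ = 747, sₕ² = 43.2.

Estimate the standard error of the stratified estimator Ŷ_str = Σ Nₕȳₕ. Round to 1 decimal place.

Var(Ŷ_str) = Σₕ Nₕ²(1 − fₕ)sₕ²/nₕ.
County 4: 18964²·(1 − 706/18964)·215/706 = 1.0544279 × 10^8.
County 3: 11383²·(1 − 747/11383)·43.2/747 = 7.0016147 × 10^6.
Sum = 1.124444 × 10^8.
SE = √(1.124444 × 10^8) = 10604.0.

10604.0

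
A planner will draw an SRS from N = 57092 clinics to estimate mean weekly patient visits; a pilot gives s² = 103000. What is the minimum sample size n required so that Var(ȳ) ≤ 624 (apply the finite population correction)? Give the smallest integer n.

165

Without fpc, n₀ = s²/D = 103000/624 = 165.0641.
With fpc, (1 − n/N)·s²/n ≤ D requires n ≥ n₀/(1 + n₀/N) = 165.0641/(1 + 165.0641/57092) = 164.5882.
Rounding up, n = 165.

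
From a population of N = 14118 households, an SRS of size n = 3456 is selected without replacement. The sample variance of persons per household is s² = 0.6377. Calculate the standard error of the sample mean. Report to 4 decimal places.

0.0118

Under SRS without replacement, Var(ȳ) = (1 − f)·s²/n with f = n/N = 3456/14118 = 0.24479388.
Var(ȳ) = (1 − 0.24479388)·0.6377/3456 = 0.75520612·1.8451968 × 10^-4 = 1.3935039 × 10^-4.
SE(ȳ) = √(1.3935039 × 10^-4) = 0.0118.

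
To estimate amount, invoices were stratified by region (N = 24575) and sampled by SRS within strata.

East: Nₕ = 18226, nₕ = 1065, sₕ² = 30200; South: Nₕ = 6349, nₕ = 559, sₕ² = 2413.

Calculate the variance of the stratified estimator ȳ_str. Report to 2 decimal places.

14.95

Var(ȳ_str) = Σₕ Wₕ²(1 − fₕ)sₕ²/nₕ with Wₕ = Nₕ/N, N = 24575.
East: Wₕ = 0.74164802; term = 0.74164802²·(1 − 0.05843301)·30200/1065 = 14.686024.
South: Wₕ = 0.25835198; term = 0.25835198²·(1 − 0.08804536)·2413/559 = 0.26274977.
Sum = 14.948774.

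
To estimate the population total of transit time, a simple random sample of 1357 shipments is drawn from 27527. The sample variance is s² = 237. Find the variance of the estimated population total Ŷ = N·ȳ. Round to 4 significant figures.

Var(Ŷ) = N²·Var(ȳ) = N²·(1 − n/N)·s²/n.
f = 1357/27527 = 0.04929705; Var(ȳ) = 0.95070295·237/1357 = 0.16604023.
Var(Ŷ) = 27527² · 0.16604023 = 1.2581461 × 10^8.

1.258 × 10^8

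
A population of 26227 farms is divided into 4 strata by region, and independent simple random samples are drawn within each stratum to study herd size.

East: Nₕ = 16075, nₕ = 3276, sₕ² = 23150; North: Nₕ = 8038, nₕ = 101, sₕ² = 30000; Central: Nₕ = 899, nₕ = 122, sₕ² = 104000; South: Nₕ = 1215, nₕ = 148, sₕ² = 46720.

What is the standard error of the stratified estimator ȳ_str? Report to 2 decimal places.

5.58

Var(ȳ_str) = Σₕ Wₕ²(1 − fₕ)sₕ²/nₕ with Wₕ = Nₕ/N, N = 26227.
East: Wₕ = 0.61291799; term = 0.61291799²·(1 − 0.20379471)·23150/3276 = 2.1136686.
North: Wₕ = 0.30647806; term = 0.30647806²·(1 − 0.01256531)·30000/101 = 27.549076.
Central: Wₕ = 0.03427765; term = 0.03427765²·(1 − 0.13570634)·104000/122 = 0.86567921.
South: Wₕ = 0.04632630; term = 0.04632630²·(1 − 0.12181070)·46720/148 = 0.59495564.
Sum = 31.123379.
SE = √(31.123379) = 5.58.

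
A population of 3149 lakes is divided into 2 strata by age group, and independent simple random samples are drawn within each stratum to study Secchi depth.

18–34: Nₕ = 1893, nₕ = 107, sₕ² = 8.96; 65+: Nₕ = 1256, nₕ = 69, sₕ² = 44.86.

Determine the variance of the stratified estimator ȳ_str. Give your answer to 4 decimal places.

0.1263

Var(ȳ_str) = Σₕ Wₕ²(1 − fₕ)sₕ²/nₕ with Wₕ = Nₕ/N, N = 3149.
18–34: Wₕ = 0.60114322; term = 0.60114322²·(1 − 0.05652404)·8.96/107 = 0.02855032.
65+: Wₕ = 0.39885678; term = 0.39885678²·(1 − 0.05493631)·44.86/69 = 0.0977474.
Sum = 0.12629772.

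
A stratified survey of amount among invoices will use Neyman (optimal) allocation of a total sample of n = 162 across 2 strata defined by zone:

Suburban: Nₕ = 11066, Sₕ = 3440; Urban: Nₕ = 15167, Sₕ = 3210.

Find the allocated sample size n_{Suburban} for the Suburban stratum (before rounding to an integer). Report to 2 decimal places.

Neyman allocation: nₕ = n·NₕSₕ / Σⱼ NⱼSⱼ.
Σ NⱼSⱼ = 11066·3440 + 15167·3210 = 8.675311 × 10^7.
n_{Suburban} = 162·11066·3440 / (8.675311 × 10^7) = 71.09.

71.09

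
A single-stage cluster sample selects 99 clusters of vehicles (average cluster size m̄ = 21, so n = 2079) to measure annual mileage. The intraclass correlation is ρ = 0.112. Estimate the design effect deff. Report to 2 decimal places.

3.24

deff = 1 + (21 − 1)·0.112 = 1 + 2.24 = 3.24.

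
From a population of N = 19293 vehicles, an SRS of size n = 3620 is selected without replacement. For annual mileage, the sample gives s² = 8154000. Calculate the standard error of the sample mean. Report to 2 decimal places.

Under SRS without replacement, Var(ȳ) = (1 − f)·s²/n with f = n/N = 3620/19293 = 0.18763282.
Var(ȳ) = (1 − 0.18763282)·8154000/3620 = 0.81236718·2252.4862 = 1829.8459.
SE(ȳ) = √(1829.8459) = 42.78.

42.78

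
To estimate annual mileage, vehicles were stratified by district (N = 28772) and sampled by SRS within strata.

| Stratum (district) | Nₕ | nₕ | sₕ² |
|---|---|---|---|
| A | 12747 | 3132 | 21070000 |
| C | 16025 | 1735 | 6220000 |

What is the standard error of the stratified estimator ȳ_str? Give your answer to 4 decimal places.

44.5837

Var(ȳ_str) = Σₕ Wₕ²(1 − fₕ)sₕ²/nₕ with Wₕ = Nₕ/N, N = 28772.
A: Wₕ = 0.44303490; term = 0.44303490²·(1 − 0.24570487)·21070000/3132 = 996.00141.
C: Wₕ = 0.55696510; term = 0.55696510²·(1 − 0.10826833)·6220000/1735 = 991.70173.
Sum = 1987.7031.
SE = √(1987.7031) = 44.5837.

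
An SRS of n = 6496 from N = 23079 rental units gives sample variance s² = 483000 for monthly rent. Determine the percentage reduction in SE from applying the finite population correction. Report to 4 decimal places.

15.2337

f = n/N = 6496/23079 = 0.28146800.
SE_no-fpc = √(s²/n) = 8.6228446; SE_fpc = √((1−f)s²/n) = 7.3092634.
Ratio = √(1−f) = 0.84766267. Reduction = 100·(1 − 0.84766267) = 15.2337%.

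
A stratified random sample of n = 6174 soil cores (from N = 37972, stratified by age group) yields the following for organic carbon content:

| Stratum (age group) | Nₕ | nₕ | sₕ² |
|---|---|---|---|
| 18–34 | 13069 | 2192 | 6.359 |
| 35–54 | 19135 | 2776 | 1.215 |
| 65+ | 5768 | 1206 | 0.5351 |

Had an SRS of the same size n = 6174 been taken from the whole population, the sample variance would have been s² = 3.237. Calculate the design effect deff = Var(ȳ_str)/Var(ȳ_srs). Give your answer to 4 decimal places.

Var(ȳ_str) = Σ Wₕ²(1−fₕ)sₕ²/nₕ with Wₕ = Nₕ/37972:
  18–34: (13069/37972)²·(1−2192/13069)·6.359/2192 = 2.8600447 × 10^-4
  35–54: (19135/37972)²·(1−2776/19135)·1.215/2776 = 9.5020014 × 10^-5
  65+: (5768/37972)²·(1−1206/5768)·0.5351/1206 = 8.0973187 × 10^-6
  → Var(ȳ_str) = 3.891218 × 10^-4.
Var(ȳ_srs) = (1 − 6174/37972)·3.237/6174 = 4.3904841 × 10^-4.
deff = (3.891218 × 10^-4) / (4.3904841 × 10^-4) = 0.8863.

0.8863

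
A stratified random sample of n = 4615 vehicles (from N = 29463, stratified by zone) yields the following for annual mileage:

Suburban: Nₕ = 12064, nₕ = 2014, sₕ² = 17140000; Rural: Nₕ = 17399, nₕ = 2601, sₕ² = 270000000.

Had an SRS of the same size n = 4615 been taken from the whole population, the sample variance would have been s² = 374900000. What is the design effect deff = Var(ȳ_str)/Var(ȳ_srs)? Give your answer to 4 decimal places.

0.4668

Var(ȳ_str) = Σ Wₕ²(1−fₕ)sₕ²/nₕ with Wₕ = Nₕ/29463:
  Suburban: (12064/29463)²·(1−2014/12064)·17140000/2014 = 1188.6522
  Rural: (17399/29463)²·(1−2601/17399)·270000000/2601 = 30789.086
  → Var(ȳ_str) = 31977.738.
Var(ȳ_srs) = (1 − 4615/29463)·374900000/4615 = 68510.669.
deff = 31977.738 / 68510.669 = 0.4668.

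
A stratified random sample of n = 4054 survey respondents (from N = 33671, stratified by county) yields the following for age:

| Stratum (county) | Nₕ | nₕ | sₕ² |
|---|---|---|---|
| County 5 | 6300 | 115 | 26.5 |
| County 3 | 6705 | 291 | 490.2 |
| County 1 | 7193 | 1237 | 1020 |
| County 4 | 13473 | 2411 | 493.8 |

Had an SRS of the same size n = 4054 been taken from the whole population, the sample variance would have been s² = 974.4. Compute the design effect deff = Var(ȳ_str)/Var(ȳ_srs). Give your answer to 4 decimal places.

Var(ȳ_str) = Σ Wₕ²(1−fₕ)sₕ²/nₕ with Wₕ = Nₕ/33671:
  County 5: (6300/33671)²·(1−115/6300)·26.5/115 = 0.0079198373
  County 3: (6705/33671)²·(1−291/6705)·490.2/291 = 0.063899289
  County 1: (7193/33671)²·(1−1237/7193)·1020/1237 = 0.031158977
  County 4: (13473/33671)²·(1−2411/13473)·493.8/2411 = 0.026924014
  → Var(ȳ_str) = 0.12990212.
Var(ȳ_srs) = (1 − 4054/33671)·974.4/4054 = 0.21141636.
deff = 0.12990212 / 0.21141636 = 0.6144.

0.6144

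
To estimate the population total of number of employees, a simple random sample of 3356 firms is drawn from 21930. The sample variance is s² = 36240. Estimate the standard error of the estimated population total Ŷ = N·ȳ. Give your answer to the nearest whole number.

66322

Var(Ŷ) = N²·Var(ȳ) = N²·(1 − n/N)·s²/n.
f = 3356/21930 = 0.15303238; Var(ȳ) = 0.84696762·36240/3356 = 9.1460389.
Var(Ŷ) = 21930² · 9.1460389 = 4.3985578 × 10^9.
SE(Ŷ) = √(4.3985578 × 10^9) = 66322.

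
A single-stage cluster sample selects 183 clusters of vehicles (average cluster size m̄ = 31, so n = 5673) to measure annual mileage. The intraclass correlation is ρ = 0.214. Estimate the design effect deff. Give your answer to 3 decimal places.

deff = 1 + (31 − 1)·0.214 = 1 + 6.42 = 7.42.

7.420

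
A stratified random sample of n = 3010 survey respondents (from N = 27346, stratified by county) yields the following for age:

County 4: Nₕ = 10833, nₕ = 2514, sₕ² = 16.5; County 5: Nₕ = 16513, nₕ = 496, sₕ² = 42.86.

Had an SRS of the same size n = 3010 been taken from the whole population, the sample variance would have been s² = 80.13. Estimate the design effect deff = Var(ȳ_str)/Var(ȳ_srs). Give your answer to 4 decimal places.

1.3234

Var(ȳ_str) = Σ Wₕ²(1−fₕ)sₕ²/nₕ with Wₕ = Nₕ/27346:
  County 4: (10833/27346)²·(1−2514/10833)·16.5/2514 = 7.9095344 × 10^-4
  County 5: (16513/27346)²·(1−496/16513)·42.86/496 = 0.030562581
  → Var(ȳ_str) = 0.031353534.
Var(ȳ_srs) = (1 − 3010/27346)·80.13/3010 = 0.023691035.
deff = 0.031353534 / 0.023691035 = 1.3234.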